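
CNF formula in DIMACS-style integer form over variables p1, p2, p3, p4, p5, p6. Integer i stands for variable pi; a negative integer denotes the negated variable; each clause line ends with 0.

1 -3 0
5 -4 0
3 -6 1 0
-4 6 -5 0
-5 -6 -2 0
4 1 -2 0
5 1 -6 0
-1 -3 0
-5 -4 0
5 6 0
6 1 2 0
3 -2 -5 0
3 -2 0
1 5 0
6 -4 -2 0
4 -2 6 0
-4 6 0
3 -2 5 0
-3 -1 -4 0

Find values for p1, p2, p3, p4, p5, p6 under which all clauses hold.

p1=1, p2=0, p3=0, p4=0, p5=1, p6=1

Set p1 = True and propagate.
  then p3 is forced to False.
  then p2 is forced to False.
Branch on p4: take p4 = False.
The remaining clauses are satisfied by p5 = True, p6 = True.
Every clause has at least one true literal under this assignment.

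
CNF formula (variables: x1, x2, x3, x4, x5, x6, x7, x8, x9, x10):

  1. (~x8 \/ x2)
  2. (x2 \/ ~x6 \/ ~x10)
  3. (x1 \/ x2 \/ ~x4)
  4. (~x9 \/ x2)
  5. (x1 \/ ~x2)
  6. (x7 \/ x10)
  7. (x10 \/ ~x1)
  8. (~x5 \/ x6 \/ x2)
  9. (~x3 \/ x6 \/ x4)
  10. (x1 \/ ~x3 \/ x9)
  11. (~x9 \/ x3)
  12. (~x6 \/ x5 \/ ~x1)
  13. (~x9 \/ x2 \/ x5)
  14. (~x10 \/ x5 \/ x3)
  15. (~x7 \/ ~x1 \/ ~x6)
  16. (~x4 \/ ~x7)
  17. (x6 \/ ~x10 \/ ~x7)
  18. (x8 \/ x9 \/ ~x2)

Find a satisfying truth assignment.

x1=1, x2=1, x3=1, x4=1, x5=0, x6=0, x7=0, x8=1, x9=0, x10=1

Try x1 = True.
  then x10 is forced to True.
The remaining clauses are satisfied by x2 = True, x3 = True, x4 = True, x5 = False, x6 = False, x7 = False, x8 = True, x9 = False.
Check each clause:
  1. (~x8 \/ x2) — x2 is true.
  2. (~x10 \/ ~x6 \/ x2) — x2 is true.
  3. (x2 \/ ~x4 \/ x1) — x1 is true.
  4. (~x9 \/ x2) — x2 is true.
  5. (~x2 \/ x1) — x1 is true.
  6. (x10 \/ x7) — x10 is true.
  7. (~x1 \/ x10) — x10 is true.
  8. (~x5 \/ x6 \/ x2) — x2 is true.
  9. (x6 \/ ~x3 \/ x4) — x4 is true.
  10. (x9 \/ x1 \/ ~x3) — x1 is true.
  11. (~x9 \/ x3) — x3 is true.
  12. (~x1 \/ ~x6 \/ x5) — ~x6 is true.
  13. (~x9 \/ x2 \/ x5) — x2 is true.
  14. (~x10 \/ x3 \/ x5) — x3 is true.
  15. (~x6 \/ ~x1 \/ ~x7) — ~x7 is true.
  16. (~x4 \/ ~x7) — ~x7 is true.
  17. (~x7 \/ x6 \/ ~x10) — ~x7 is true.
  18. (~x2 \/ x9 \/ x8) — x8 is true.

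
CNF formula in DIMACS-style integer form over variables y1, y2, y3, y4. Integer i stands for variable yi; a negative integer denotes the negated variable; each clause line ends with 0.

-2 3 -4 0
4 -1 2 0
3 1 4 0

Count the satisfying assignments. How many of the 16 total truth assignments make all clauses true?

10

Case analysis on y4 and y1:
  y4=1, y1=1: remaining (y2,y3) ∈ {(0,0); (0,1); (1,1)} — 3.
  y4=1, y1=0: remaining (y2,y3) ∈ {(0,0); (0,1); (1,1)} — 3.
  y4=0, y1=1: remaining (y2,y3) ∈ {(1,0); (1,1)} — 2.
  y4=0, y1=0: remaining (y2,y3) ∈ {(0,1); (1,1)} — 2.
Total: 3 + 3 + 2 + 2 = 10.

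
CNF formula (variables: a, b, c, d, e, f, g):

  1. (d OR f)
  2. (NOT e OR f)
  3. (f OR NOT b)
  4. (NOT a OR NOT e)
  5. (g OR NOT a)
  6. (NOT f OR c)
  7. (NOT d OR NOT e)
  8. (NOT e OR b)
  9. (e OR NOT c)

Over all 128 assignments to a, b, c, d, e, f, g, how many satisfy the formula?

5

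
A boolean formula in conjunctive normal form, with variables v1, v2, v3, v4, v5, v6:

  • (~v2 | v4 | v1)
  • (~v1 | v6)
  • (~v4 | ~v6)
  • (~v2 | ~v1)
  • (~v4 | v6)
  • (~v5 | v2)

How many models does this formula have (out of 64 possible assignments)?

6

The models are:
  v1=0 v2=0 v3=0 v4=0 v5=0 v6=0
  v1=0 v2=0 v3=0 v4=0 v5=0 v6=1
  v1=0 v2=0 v3=1 v4=0 v5=0 v6=0
  v1=0 v2=0 v3=1 v4=0 v5=0 v6=1
  v1=1 v2=0 v3=0 v4=0 v5=0 v6=1
  v1=1 v2=0 v3=1 v4=0 v5=0 v6=1
Count: 6.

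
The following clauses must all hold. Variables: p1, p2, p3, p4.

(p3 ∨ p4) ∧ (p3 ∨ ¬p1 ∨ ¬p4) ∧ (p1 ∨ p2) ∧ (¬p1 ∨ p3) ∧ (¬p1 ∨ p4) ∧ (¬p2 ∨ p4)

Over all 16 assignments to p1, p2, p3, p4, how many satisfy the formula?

4

Satisfying assignments:
  p1=0 p2=1 p3=0 p4=1
  p1=0 p2=1 p3=1 p4=1
  p1=1 p2=0 p3=1 p4=1
  p1=1 p2=1 p3=1 p4=1
That's 4 in total.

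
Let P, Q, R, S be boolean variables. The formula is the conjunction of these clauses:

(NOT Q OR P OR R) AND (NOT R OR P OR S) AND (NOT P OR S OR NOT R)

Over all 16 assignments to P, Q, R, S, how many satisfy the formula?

10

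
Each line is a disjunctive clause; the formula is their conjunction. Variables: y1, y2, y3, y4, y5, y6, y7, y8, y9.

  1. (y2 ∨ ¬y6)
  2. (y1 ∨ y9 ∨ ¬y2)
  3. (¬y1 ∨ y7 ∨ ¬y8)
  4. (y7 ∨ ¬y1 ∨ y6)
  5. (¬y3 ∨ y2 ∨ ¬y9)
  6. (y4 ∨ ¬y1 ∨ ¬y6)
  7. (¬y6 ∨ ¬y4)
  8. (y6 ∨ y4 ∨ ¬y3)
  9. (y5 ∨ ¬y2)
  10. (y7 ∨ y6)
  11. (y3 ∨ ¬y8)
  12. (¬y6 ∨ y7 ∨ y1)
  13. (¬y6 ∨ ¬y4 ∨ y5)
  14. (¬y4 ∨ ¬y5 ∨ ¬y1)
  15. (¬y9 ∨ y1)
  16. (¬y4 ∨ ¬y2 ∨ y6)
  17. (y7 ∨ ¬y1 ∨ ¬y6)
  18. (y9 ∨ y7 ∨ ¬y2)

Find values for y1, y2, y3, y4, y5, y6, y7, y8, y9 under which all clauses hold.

y1 = True  y2 = False  y3 = False  y4 = False  y5 = False  y6 = False  y7 = True  y8 = False  y9 = True

Check each clause:
  1. (¬y6 ∨ y2) — ¬y6 is true.
  2. (y1 ∨ ¬y2 ∨ y9) — y9 is true.
  3. (y7 ∨ ¬y1 ∨ ¬y8) — ¬y8 is true.
  4. (y6 ∨ y7 ∨ ¬y1) — y7 is true.
  5. (¬y3 ∨ ¬y9 ∨ y2) — ¬y3 is true.
  6. (¬y1 ∨ y4 ∨ ¬y6) — ¬y6 is true.
  7. (¬y6 ∨ ¬y4) — ¬y6 is true.
  8. (y4 ∨ ¬y3 ∨ y6) — ¬y3 is true.
  9. (¬y2 ∨ y5) — ¬y2 is true.
  10. (y6 ∨ y7) — y7 is true.
  11. (¬y8 ∨ y3) — ¬y8 is true.
  12. (¬y6 ∨ y7 ∨ y1) — y1 is true.
  13. (y5 ∨ ¬y6 ∨ ¬y4) — ¬y6 is true.
  14. (¬y4 ∨ ¬y5 ∨ ¬y1) — ¬y5 is true.
  15. (¬y9 ∨ y1) — y1 is true.
  16. (¬y4 ∨ y6 ∨ ¬y2) — ¬y4 is true.
  17. (¬y6 ∨ y7 ∨ ¬y1) — ¬y6 is true.
  18. (y7 ∨ y9 ∨ ¬y2) — y9 is true.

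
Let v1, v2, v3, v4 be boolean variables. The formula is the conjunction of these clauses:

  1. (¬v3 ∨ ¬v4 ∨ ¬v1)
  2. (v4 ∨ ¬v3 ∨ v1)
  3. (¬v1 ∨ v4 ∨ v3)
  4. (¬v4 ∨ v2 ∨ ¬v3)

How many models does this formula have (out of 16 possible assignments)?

Split on v3, then v4.
  v3=1, v4=1: remaining (v1,v2) ∈ {(0,1)} — 1.
  v3=1, v4=0: remaining (v1,v2) ∈ {(1,0); (1,1)} — 2.
  v3=0, v4=1: remaining (v1,v2) ∈ {(0,0); (0,1); (1,0); (1,1)} — 4.
  v3=0, v4=0: remaining (v1,v2) ∈ {(0,0); (0,1)} — 2.
Total: 1 + 2 + 4 + 2 = 9.

9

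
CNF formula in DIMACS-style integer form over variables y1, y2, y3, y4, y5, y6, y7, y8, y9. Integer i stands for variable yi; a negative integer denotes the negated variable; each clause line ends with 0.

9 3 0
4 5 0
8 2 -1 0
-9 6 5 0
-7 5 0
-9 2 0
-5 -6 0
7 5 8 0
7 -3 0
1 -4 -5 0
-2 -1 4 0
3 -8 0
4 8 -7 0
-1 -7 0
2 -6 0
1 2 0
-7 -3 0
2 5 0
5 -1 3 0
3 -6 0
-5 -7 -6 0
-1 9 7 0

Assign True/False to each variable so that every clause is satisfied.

y1 = F, y2 = T, y3 = F, y4 = F, y5 = T, y6 = F, y7 = F, y8 = F, y9 = T

Set y1 = False and propagate.
  then y2 is forced to True.
For the remaining variables, y3 = False, y4 = False, y5 = True, y6 = False, y7 = False, y8 = False, y9 = True works.
Every clause has at least one true literal under this assignment.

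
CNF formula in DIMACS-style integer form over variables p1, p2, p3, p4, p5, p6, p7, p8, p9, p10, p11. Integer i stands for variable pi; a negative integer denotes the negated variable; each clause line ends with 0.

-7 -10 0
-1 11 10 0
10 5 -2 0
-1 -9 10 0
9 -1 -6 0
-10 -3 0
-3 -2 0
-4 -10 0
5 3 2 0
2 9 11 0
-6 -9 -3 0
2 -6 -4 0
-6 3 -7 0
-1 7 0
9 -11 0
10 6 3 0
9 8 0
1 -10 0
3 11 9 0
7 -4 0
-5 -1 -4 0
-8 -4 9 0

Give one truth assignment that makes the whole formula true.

p1 = False, p2 = False, p3 = False, p4 = False, p5 = True, p6 = True, p7 = False, p8 = True, p9 = True, p10 = False, p11 = True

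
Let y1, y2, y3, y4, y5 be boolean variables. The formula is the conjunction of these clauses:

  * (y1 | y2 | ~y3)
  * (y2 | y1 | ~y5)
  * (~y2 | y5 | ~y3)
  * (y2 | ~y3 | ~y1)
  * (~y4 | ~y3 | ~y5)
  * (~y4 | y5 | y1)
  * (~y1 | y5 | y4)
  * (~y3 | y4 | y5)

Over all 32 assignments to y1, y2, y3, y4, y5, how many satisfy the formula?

12

Case analysis on y5 and y1:
  y5=T, y1=T: 5 of the 8 assignments to (y2,y3,y4) work.
  y5=T, y1=F: remaining (y2,y3,y4) ∈ {(T,F,F); (T,F,T); (T,T,F)} — 3.
  y5=F, y1=T: remaining (y2,y3,y4) ∈ {(F,F,T); (T,F,T)} — 2.
  y5=F, y1=F: remaining (y2,y3,y4) ∈ {(F,F,F); (T,F,F)} — 2.
Total: 5 + 3 + 2 + 2 = 12.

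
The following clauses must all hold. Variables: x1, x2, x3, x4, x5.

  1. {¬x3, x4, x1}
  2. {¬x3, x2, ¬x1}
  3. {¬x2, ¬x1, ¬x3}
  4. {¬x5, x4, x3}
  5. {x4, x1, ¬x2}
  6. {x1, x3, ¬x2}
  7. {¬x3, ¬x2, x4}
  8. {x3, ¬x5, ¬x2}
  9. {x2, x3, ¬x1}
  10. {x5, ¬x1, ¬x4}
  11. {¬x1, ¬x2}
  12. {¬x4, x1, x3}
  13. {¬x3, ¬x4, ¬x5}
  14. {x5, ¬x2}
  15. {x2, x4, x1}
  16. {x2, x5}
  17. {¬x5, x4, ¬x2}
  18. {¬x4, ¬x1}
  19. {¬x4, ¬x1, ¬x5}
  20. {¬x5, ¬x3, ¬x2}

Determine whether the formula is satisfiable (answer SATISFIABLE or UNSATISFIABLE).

x2 = True:
  propagation gives x1=False, x4=True, x3=True, x5=False; an empty clause results — contradiction.
x2 = False:
  x1 = True:
    propagation gives x3=False; an empty clause results — contradiction.
  x1 = False:
    propagation gives x4=True, x3=True; an empty clause results — contradiction.
Every branch closes, so no satisfying assignment exists.

UNSATISFIABLE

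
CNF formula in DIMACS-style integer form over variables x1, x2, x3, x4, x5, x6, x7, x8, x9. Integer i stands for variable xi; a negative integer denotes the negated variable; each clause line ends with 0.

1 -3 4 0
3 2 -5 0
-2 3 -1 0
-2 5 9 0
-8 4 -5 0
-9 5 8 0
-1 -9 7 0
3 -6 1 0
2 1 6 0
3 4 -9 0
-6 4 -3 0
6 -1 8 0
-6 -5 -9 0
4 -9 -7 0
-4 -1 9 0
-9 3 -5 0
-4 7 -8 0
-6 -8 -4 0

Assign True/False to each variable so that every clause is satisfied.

x1=False, x2=True, x3=True, x4=True, x5=True, x6=False, x7=True, x8=False, x9=False

Set x1 = False and propagate.
The remaining clauses are satisfied by x2 = True, x3 = True, x4 = True, x5 = True, x6 = False, x7 = True, x8 = False, x9 = False.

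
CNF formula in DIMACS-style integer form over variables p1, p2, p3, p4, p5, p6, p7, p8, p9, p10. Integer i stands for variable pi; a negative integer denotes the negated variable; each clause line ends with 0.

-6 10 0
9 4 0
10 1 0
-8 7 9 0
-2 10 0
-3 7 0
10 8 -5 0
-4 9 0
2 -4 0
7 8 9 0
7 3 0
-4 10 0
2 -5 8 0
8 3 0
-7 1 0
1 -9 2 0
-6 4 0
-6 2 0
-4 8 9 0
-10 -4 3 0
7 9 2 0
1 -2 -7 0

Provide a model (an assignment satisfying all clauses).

p1 occurs only positively in the remaining clauses — set p1 = True.
p5 occurs only negated in the remaining clauses — set p5 = False.
Try p2 = True.
  then p10 is forced to True.
Set p3 = True and propagate.
  then p7 is forced to True.
Branch on p4: take p4 = True.
  then p9 is forced to True.
p6, p8 are now unconstrained; take p6 = False, p8 = True.

p1=1, p2=1, p3=1, p4=1, p5=0, p6=0, p7=1, p8=1, p9=1, p10=1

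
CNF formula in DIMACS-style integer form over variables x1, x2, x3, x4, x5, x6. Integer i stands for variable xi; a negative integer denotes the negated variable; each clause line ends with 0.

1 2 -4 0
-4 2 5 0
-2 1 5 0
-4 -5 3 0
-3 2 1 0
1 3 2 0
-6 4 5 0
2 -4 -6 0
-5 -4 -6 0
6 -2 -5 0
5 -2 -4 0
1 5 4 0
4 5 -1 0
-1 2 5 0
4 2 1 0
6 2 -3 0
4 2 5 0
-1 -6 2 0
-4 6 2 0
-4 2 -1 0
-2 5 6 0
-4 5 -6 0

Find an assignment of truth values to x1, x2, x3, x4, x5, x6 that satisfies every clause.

Branch on x1: take x1 = True.
Try x2 = True.
The remaining clauses are satisfied by x3 = False, x4 = False, x5 = True, x6 = True.

x1 = T, x2 = T, x3 = F, x4 = F, x5 = T, x6 = T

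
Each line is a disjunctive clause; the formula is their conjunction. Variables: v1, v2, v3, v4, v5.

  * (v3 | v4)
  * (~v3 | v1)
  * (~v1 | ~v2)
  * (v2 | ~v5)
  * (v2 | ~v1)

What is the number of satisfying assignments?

The models are:
  v1=0 v2=0 v3=0 v4=1 v5=0
  v1=0 v2=1 v3=0 v4=1 v5=0
  v1=0 v2=1 v3=0 v4=1 v5=1
Count: 3.

3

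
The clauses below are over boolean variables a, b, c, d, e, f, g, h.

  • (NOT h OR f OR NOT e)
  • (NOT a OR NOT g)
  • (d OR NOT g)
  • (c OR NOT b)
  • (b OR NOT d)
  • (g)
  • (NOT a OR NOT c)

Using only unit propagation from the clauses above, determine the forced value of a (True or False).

(g) is a unit clause: g = True.
(NOT a OR NOT g) with g = True leaves only NOT a, so a = False.

False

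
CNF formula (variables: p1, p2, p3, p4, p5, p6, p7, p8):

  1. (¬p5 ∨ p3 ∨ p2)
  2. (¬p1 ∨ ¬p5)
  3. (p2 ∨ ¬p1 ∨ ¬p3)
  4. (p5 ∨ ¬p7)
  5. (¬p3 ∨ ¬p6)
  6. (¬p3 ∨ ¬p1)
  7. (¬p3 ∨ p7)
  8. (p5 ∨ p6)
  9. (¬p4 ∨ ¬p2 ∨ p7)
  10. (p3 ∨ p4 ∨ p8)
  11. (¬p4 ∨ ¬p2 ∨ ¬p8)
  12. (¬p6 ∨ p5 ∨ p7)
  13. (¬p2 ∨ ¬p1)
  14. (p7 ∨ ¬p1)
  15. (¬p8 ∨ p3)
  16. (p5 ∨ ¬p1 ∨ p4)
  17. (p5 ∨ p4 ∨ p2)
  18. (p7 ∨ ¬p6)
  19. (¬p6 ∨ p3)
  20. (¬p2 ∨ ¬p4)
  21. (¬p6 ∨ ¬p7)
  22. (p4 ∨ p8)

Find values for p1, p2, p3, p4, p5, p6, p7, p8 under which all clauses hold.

p1 occurs only negated in the remaining clauses — set p1 = False.
Try p2 = False.
Branch on p3: take p3 = True.
  then p6 is forced to False.
  then p7 is forced to True.
  then p5 is forced to True.
Try p4 = False.
  then p8 is forced to True.
Every clause has at least one true literal under this assignment.
Check each clause:
  1. (¬p5 ∨ p3 ∨ p2) — p3 is true.
  2. (¬p1 ∨ ¬p5) — ¬p1 is true.
  3. (¬p1 ∨ p2 ∨ ¬p3) — ¬p1 is true.
  4. (p5 ∨ ¬p7) — p5 is true.
  5. (¬p3 ∨ ¬p6) — ¬p6 is true.
  6. (¬p1 ∨ ¬p3) — ¬p1 is true.
  7. (p7 ∨ ¬p3) — p7 is true.
  8. (p5 ∨ p6) — p5 is true.
  9. (¬p2 ∨ ¬p4 ∨ p7) — ¬p4 is true.
  10. (p4 ∨ p3 ∨ p8) — p8 is true.
  11. (¬p4 ∨ ¬p8 ∨ ¬p2) — ¬p4 is true.
  12. (¬p6 ∨ p5 ∨ p7) — ¬p6 is true.
  13. (¬p1 ∨ ¬p2) — ¬p2 is true.
  14. (p7 ∨ ¬p1) — ¬p1 is true.
  15. (¬p8 ∨ p3) — p3 is true.
  16. (p4 ∨ ¬p1 ∨ p5) — p5 is true.
  17. (p2 ∨ p5 ∨ p4) — p5 is true.
  18. (p7 ∨ ¬p6) — ¬p6 is true.
  19. (¬p6 ∨ p3) — ¬p6 is true.
  20. (¬p2 ∨ ¬p4) — ¬p4 is true.
  21. (¬p6 ∨ ¬p7) — ¬p6 is true.
  22. (p4 ∨ p8) — p8 is true.

p1 = F, p2 = F, p3 = T, p4 = F, p5 = T, p6 = F, p7 = T, p8 = T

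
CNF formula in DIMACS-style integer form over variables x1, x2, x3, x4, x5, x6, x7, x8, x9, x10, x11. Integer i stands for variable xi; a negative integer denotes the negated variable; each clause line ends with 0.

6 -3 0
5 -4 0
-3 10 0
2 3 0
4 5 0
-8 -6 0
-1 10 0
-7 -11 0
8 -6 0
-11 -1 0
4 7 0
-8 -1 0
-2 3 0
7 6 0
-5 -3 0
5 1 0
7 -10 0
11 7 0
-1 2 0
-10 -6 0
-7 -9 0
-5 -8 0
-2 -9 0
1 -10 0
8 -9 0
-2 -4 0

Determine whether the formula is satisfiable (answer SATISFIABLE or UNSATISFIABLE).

x1 = True:
  propagation gives x10=True, x11=False, x8=False, x6=False; an empty clause results — contradiction.
x1 = False:
  propagation gives x5=True, x3=False, x2=True; an empty clause results — contradiction.
Every branch closes, so no satisfying assignment exists.

UNSATISFIABLE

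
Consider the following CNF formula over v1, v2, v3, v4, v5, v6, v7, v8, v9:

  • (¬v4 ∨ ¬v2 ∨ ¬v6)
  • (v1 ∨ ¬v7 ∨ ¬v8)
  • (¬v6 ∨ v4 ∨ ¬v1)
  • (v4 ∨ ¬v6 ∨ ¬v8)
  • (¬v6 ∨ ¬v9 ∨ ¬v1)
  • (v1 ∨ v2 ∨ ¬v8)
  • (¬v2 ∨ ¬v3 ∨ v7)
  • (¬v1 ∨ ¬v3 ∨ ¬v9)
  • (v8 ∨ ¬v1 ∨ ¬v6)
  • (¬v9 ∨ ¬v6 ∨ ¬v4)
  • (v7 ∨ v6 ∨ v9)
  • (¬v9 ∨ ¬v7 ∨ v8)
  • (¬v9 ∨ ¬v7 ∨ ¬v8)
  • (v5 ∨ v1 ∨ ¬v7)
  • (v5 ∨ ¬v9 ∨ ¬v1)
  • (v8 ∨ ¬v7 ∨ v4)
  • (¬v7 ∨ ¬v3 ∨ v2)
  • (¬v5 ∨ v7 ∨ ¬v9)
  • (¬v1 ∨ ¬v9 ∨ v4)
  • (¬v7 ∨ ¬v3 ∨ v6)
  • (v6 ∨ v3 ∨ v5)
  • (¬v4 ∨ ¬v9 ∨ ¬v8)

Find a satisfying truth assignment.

v1=True, v2=True, v3=False, v4=True, v5=True, v6=False, v7=True, v8=False, v9=False

Check each clause:
  1. (¬v2 ∨ ¬v6 ∨ ¬v4) — ¬v6 is true.
  2. (¬v8 ∨ ¬v7 ∨ v1) — ¬v8 is true.
  3. (v4 ∨ ¬v1 ∨ ¬v6) — ¬v6 is true.
  4. (¬v8 ∨ v4 ∨ ¬v6) — ¬v8 is true.
  5. (¬v9 ∨ ¬v1 ∨ ¬v6) — ¬v6 is true.
  6. (v1 ∨ v2 ∨ ¬v8) — ¬v8 is true.
  7. (¬v2 ∨ ¬v3 ∨ v7) — ¬v3 is true.
  8. (¬v1 ∨ ¬v9 ∨ ¬v3) — ¬v3 is true.
  9. (¬v1 ∨ v8 ∨ ¬v6) — ¬v6 is true.
  10. (¬v6 ∨ ¬v9 ∨ ¬v4) — ¬v6 is true.
  11. (v7 ∨ v9 ∨ v6) — v7 is true.
  12. (v8 ∨ ¬v9 ∨ ¬v7) — ¬v9 is true.
  13. (¬v7 ∨ ¬v8 ∨ ¬v9) — ¬v8 is true.
  14. (¬v7 ∨ v5 ∨ v1) — v5 is true.
  15. (¬v1 ∨ ¬v9 ∨ v5) — v5 is true.
  16. (v8 ∨ v4 ∨ ¬v7) — v4 is true.
  17. (v2 ∨ ¬v3 ∨ ¬v7) — v2 is true.
  18. (v7 ∨ ¬v5 ∨ ¬v9) — ¬v9 is true.
  19. (¬v1 ∨ ¬v9 ∨ v4) — v4 is true.
  20. (¬v3 ∨ ¬v7 ∨ v6) — ¬v3 is true.
  21. (v3 ∨ v5 ∨ v6) — v5 is true.
  22. (¬v4 ∨ ¬v9 ∨ ¬v8) — ¬v8 is true.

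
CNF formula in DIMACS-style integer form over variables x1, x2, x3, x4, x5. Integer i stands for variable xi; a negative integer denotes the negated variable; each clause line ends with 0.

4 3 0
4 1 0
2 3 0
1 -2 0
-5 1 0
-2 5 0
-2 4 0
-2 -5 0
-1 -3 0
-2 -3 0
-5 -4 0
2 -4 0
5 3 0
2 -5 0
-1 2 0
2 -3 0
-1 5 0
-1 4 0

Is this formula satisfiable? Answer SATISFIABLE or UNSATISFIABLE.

UNSATISFIABLE

x2 = True:
  propagation gives x1=True, x5=True; an empty clause results — contradiction.
x2 = False:
  propagation gives x3=True; an empty clause results — contradiction.
Every branch closes, so no satisfying assignment exists.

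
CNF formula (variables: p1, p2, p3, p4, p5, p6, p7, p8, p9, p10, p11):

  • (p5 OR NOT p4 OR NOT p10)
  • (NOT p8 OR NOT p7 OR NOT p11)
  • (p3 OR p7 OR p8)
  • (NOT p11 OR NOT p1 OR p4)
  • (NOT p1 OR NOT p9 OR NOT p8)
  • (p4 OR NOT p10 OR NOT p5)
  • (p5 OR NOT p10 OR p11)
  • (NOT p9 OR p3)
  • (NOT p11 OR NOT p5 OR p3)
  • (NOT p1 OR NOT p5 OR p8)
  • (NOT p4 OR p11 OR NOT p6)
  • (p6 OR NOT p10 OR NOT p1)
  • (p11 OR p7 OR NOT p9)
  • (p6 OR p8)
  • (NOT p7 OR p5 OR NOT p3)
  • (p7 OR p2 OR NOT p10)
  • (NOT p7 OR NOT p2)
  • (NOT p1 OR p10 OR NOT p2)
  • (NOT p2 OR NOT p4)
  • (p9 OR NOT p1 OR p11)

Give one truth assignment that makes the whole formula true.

p1 occurs only negated in the remaining clauses — set p1 = False.
Try p2 = True.
  then p7 is forced to False.
  then p4 is forced to False.
For the remaining variables, p3 = True, p5 = False, p6 = True, p8 = False, p9 = False, p10 = False, p11 = False works.
Every clause has at least one true literal under this assignment.
Check each clause:
  1. (p5 OR NOT p4 OR NOT p10) — NOT p4 is true.
  2. (NOT p11 OR NOT p8 OR NOT p7) — NOT p8 is true.
  3. (p7 OR p8 OR p3) — p3 is true.
  4. (NOT p1 OR p4 OR NOT p11) — NOT p11 is true.
  5. (NOT p9 OR NOT p8 OR NOT p1) — NOT p8 is true.
  6. (p4 OR NOT p5 OR NOT p10) — NOT p5 is true.
  7. (p5 OR NOT p10 OR p11) — NOT p10 is true.
  8. (NOT p9 OR p3) — p3 is true.
  9. (NOT p5 OR p3 OR NOT p11) — p3 is true.
  10. (NOT p1 OR NOT p5 OR p8) — NOT p5 is true.
  11. (NOT p6 OR NOT p4 OR p11) — NOT p4 is true.
  12. (NOT p10 OR NOT p1 OR p6) — NOT p10 is true.
  13. (NOT p9 OR p11 OR p7) — NOT p9 is true.
  14. (p6 OR p8) — p6 is true.
  15. (p5 OR NOT p7 OR NOT p3) — NOT p7 is true.
  16. (NOT p10 OR p7 OR p2) — p2 is true.
  17. (NOT p2 OR NOT p7) — NOT p7 is true.
  18. (p10 OR NOT p2 OR NOT p1) — NOT p1 is true.
  19. (NOT p4 OR NOT p2) — NOT p4 is true.
  20. (p9 OR p11 OR NOT p1) — NOT p1 is true.

p1=F  p2=T  p3=T  p4=F  p5=F  p6=T  p7=F  p8=F  p9=F  p10=F  p11=F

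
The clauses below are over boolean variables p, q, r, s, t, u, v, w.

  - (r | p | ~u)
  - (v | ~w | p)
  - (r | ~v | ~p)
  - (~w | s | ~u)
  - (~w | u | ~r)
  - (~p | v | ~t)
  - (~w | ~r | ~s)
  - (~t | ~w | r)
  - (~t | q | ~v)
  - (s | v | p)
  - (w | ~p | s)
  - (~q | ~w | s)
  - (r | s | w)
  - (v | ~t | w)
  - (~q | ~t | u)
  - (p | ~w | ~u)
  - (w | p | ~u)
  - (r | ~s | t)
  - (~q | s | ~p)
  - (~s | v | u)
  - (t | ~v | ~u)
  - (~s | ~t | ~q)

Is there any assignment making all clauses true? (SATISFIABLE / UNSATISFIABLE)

SATISFIABLE

Branch on p: take p = False.
Try q = False.
The remaining clauses are satisfied by r = True, s = True, t = False, u = False, v = True, w = False.
So p=F  q=F  r=T  s=T  t=F  u=F  v=T  w=F is a satisfying assignment.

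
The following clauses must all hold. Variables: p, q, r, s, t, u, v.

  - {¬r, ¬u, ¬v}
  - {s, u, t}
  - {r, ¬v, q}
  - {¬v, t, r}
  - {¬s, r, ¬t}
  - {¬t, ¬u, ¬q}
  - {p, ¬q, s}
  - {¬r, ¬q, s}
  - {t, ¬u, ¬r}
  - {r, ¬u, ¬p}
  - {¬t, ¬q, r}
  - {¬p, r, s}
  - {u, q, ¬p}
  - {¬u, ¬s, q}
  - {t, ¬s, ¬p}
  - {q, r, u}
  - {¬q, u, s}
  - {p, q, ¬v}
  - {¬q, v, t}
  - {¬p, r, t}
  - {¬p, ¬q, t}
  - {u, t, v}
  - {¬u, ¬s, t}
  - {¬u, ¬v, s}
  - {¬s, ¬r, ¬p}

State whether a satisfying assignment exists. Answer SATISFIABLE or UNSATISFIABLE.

Try p = False.
Branch on q: take q = False.
  then v is forced to False.
Set r = False and propagate.
  then u is forced to True.
  then s is forced to False.
t is now unconstrained; take t = True.
Every clause has at least one true literal under this assignment.
So p=False  q=False  r=False  s=False  t=True  u=True  v=False is a satisfying assignment.

SATISFIABLE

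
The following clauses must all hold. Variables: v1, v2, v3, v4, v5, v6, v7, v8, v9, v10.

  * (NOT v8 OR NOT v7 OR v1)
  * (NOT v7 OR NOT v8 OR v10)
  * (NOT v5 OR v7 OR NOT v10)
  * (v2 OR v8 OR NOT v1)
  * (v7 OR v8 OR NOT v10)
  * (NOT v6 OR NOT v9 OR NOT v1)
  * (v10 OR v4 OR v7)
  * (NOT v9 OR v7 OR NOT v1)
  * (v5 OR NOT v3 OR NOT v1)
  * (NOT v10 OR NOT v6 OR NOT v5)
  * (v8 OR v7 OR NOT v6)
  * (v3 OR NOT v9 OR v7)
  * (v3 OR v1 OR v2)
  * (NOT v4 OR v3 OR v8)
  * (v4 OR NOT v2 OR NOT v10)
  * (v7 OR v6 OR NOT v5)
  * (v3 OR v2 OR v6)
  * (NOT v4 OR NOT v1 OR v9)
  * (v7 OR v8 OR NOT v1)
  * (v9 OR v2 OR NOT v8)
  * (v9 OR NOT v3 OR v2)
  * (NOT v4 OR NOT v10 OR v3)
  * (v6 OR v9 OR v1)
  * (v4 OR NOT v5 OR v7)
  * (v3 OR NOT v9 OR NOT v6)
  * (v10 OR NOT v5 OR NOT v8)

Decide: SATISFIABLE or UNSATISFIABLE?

SATISFIABLE

Branch on v1: take v1 = False.
Try v2 = True.
Set v3 = True and propagate.
The remaining clauses are satisfied by v4 = False, v5 = True, v6 = False, v7 = True, v8 = False, v9 = True, v10 = False.
Every clause has at least one true literal under this assignment.
So v1 = False, v2 = True, v3 = True, v4 = False, v5 = True, v6 = False, v7 = True, v8 = False, v9 = True, v10 = False is a satisfying assignment.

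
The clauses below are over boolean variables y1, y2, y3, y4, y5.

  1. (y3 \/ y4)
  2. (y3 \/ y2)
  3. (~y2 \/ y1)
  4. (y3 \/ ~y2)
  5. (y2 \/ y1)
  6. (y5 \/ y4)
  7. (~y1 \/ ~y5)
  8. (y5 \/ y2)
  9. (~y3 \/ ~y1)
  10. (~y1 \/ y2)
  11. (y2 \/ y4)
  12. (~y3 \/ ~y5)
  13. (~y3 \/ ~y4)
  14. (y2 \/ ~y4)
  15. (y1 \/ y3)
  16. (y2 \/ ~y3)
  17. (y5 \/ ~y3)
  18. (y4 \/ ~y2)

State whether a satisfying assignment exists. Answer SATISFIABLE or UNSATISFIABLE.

UNSATISFIABLE

y2 = True:
  propagation gives y1=True, y3=True; an empty clause results — contradiction.
y2 = False:
  propagation gives y3=True; an empty clause results — contradiction.
Every branch closes, so no satisfying assignment exists.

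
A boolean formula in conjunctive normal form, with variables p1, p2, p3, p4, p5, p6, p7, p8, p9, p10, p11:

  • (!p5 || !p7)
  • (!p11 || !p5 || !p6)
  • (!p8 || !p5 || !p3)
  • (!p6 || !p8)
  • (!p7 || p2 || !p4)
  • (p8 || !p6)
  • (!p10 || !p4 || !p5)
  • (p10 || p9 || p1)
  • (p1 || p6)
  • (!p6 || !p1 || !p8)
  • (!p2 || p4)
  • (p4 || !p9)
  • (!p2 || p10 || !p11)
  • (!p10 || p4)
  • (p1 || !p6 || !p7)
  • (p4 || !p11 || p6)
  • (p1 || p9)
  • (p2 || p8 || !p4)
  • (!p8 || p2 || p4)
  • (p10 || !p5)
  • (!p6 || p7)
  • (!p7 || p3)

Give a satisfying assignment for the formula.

p1=T  p2=T  p3=F  p4=T  p5=F  p6=F  p7=F  p8=T  p9=T  p10=T  p11=T

Check each clause:
  1. (!p5 || !p7) — !p7 is true.
  2. (!p6 || !p5 || !p11) — !p6 is true.
  3. (!p5 || !p8 || !p3) — !p5 is true.
  4. (!p6 || !p8) — !p6 is true.
  5. (!p4 || p2 || !p7) — !p7 is true.
  6. (p8 || !p6) — p8 is true.
  7. (!p4 || !p5 || !p10) — !p5 is true.
  8. (p1 || p9 || p10) — p1 is true.
  9. (p1 || p6) — p1 is true.
  10. (!p1 || !p6 || !p8) — !p6 is true.
  11. (!p2 || p4) — p4 is true.
  12. (!p9 || p4) — p4 is true.
  13. (p10 || !p2 || !p11) — p10 is true.
  14. (p4 || !p10) — p4 is true.
  15. (!p6 || p1 || !p7) — !p7 is true.
  16. (p4 || p6 || !p11) — p4 is true.
  17. (p1 || p9) — p1 is true.
  18. (p8 || !p4 || p2) — p8 is true.
  19. (p4 || !p8 || p2) — p2 is true.
  20. (!p5 || p10) — p10 is true.
  21. (!p6 || p7) — !p6 is true.
  22. (p3 || !p7) — !p7 is true.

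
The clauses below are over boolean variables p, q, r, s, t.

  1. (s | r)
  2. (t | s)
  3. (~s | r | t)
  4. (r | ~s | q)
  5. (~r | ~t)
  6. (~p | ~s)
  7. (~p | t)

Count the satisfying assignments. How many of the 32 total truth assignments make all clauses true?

Satisfying assignments:
  p=0 q=0 r=1 s=1 t=0
  p=0 q=1 r=0 s=1 t=1
  p=0 q=1 r=1 s=1 t=0
Count: 3.

3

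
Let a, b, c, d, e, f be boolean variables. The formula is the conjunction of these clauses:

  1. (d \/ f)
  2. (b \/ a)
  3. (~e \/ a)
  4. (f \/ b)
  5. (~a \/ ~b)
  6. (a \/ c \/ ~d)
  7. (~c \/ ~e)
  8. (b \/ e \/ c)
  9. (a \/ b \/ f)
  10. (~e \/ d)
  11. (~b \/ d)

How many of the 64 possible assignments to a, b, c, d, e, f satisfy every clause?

5

The models are:
  a=0 b=1 c=1 d=1 e=0 f=0
  a=0 b=1 c=1 d=1 e=0 f=1
  a=1 b=0 c=0 d=1 e=1 f=1
  a=1 b=0 c=1 d=0 e=0 f=1
  a=1 b=0 c=1 d=1 e=0 f=1
That's 5 in total.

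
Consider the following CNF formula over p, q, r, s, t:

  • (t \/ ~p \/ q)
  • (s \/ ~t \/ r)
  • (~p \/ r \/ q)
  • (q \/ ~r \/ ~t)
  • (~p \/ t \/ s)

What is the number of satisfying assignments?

17

Split on t, then p.
  t=T, p=T: remaining (q,r,s) ∈ {(T,F,T); (T,T,F); (T,T,T)} — 3.
  t=T, p=F: remaining (q,r,s) ∈ {(F,F,T); (T,F,T); (T,T,F); (T,T,T)} — 4.
  t=F, p=T: remaining (q,r,s) ∈ {(T,F,T); (T,T,T)} — 2.
  t=F, p=F: q, r, s free → 2^3 = 8.
Total: 3 + 4 + 2 + 8 = 17.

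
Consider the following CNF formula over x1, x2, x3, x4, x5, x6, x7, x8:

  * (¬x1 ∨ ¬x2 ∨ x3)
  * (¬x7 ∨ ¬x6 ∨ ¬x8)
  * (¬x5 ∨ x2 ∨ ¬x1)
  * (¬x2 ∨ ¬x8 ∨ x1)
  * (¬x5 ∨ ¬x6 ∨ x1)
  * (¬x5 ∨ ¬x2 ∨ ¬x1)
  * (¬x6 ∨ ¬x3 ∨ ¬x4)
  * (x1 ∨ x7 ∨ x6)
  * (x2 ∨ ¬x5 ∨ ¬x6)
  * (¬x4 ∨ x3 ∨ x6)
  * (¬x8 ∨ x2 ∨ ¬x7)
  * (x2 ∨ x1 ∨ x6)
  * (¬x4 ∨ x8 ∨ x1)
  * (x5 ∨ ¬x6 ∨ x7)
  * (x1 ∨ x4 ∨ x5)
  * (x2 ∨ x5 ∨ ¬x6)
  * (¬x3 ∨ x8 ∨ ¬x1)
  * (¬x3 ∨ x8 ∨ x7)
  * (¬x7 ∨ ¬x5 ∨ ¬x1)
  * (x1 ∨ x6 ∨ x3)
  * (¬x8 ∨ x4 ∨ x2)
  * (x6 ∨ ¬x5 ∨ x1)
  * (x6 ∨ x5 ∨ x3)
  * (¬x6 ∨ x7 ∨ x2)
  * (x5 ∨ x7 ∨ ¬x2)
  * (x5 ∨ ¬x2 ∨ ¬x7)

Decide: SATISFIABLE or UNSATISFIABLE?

Set x1 = True and propagate.
For the remaining variables, x2 = False, x3 = True, x4 = True, x5 = False, x6 = False, x7 = False, x8 = True works.
So x1=True  x2=False  x3=True  x4=True  x5=False  x6=False  x7=False  x8=True is a satisfying assignment.

SATISFIABLE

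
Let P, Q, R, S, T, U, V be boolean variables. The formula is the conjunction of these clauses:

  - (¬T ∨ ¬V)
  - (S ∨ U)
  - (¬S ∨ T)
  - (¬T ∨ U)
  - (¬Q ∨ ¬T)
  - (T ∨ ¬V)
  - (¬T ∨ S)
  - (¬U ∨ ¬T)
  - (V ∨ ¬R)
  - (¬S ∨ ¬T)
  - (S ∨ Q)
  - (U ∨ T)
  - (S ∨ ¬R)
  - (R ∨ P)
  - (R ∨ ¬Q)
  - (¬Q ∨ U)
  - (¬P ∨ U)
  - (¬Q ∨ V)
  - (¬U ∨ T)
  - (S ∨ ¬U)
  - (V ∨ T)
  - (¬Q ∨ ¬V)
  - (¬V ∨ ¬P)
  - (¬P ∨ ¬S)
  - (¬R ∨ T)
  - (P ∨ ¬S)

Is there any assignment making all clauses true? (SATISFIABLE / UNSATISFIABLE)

UNSATISFIABLE

T = True:
  propagation gives V=False, U=True; an empty clause results — contradiction.
T = False:
  propagation gives S=False, U=True; an empty clause results — contradiction.
Every branch closes, so no satisfying assignment exists.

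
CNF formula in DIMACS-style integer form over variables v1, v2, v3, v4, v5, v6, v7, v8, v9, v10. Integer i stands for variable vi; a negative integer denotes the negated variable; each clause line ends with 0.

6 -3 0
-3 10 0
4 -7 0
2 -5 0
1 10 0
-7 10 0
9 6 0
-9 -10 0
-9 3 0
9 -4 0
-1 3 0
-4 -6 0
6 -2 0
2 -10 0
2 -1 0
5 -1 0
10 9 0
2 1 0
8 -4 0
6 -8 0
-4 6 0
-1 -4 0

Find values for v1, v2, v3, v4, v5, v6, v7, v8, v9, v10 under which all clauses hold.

v1=True  v2=True  v3=True  v4=False  v5=True  v6=True  v7=False  v8=False  v9=False  v10=True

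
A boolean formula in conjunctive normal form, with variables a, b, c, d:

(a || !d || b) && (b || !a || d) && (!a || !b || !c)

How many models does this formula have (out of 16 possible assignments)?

Split on a, then b.
  a=1, b=1: remaining (c,d) ∈ {(0,0); (0,1)} — 2.
  a=1, b=0: remaining (c,d) ∈ {(0,1); (1,1)} — 2.
  a=0, b=1: remaining (c,d) ∈ {(0,0); (0,1); (1,0); (1,1)} — 4.
  a=0, b=0: remaining (c,d) ∈ {(0,0); (1,0)} — 2.
Total: 2 + 2 + 4 + 2 = 10.

10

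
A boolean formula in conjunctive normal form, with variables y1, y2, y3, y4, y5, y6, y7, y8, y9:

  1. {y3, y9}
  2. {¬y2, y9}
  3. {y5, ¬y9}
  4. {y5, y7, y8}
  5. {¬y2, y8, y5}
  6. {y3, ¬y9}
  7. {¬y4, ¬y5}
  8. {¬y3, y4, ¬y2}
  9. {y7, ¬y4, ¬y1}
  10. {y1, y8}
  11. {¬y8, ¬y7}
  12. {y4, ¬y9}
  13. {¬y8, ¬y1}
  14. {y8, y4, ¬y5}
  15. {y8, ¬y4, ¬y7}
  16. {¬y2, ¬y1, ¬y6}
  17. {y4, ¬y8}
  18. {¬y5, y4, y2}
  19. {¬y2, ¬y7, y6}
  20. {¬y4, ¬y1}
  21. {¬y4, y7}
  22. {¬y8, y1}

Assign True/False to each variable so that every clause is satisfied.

Try y1 = True.
  then y8 is forced to False.
  then y4 is forced to False.
  then y9 is forced to False.
  then y3 is forced to True.
  then y2 is forced to False.
  then y5 is forced to False.
  then y7 is forced to True.
y6 is now unconstrained; take y6 = False.

y1=T, y2=F, y3=T, y4=F, y5=F, y6=F, y7=T, y8=F, y9=F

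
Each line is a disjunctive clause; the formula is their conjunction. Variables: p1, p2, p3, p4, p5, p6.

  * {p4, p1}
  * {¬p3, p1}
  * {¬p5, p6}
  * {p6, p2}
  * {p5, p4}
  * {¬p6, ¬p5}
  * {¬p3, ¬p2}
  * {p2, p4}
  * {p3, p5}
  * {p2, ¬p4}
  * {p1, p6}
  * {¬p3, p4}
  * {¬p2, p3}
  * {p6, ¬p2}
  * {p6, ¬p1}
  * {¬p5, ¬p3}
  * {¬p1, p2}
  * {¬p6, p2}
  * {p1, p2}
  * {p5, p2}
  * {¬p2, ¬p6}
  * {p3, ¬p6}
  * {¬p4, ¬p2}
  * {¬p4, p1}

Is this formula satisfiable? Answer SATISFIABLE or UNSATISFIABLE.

UNSATISFIABLE

p2 = True:
  propagation gives p3=False; an empty clause results — contradiction.
p2 = False:
  propagation gives p6=True; an empty clause results — contradiction.
Every branch closes, so no satisfying assignment exists.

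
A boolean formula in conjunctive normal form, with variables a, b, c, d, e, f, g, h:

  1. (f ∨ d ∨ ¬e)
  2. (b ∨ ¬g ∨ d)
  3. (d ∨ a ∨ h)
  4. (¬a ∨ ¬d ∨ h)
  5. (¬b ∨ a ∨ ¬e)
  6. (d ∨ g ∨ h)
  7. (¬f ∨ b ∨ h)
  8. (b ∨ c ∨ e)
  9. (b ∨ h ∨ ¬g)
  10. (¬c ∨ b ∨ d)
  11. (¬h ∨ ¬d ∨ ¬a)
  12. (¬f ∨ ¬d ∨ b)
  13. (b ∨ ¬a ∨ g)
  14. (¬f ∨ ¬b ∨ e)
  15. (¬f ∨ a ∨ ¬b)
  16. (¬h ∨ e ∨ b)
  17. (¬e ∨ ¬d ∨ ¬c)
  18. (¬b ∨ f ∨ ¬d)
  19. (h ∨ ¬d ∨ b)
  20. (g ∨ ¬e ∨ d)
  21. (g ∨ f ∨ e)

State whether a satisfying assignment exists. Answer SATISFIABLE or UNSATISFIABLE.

SATISFIABLE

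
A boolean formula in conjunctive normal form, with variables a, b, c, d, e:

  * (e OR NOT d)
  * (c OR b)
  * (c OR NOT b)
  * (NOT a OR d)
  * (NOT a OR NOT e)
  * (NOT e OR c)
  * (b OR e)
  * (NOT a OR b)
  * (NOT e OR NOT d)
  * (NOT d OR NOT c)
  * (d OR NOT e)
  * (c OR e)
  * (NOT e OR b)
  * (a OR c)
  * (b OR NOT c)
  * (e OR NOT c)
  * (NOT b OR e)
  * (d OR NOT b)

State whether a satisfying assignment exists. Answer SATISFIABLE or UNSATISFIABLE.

UNSATISFIABLE

e = True:
  propagation gives a=False, c=True, d=False; an empty clause results — contradiction.
e = False:
  propagation gives d=False, a=False, b=True; an empty clause results — contradiction.
Every branch closes, so no satisfying assignment exists.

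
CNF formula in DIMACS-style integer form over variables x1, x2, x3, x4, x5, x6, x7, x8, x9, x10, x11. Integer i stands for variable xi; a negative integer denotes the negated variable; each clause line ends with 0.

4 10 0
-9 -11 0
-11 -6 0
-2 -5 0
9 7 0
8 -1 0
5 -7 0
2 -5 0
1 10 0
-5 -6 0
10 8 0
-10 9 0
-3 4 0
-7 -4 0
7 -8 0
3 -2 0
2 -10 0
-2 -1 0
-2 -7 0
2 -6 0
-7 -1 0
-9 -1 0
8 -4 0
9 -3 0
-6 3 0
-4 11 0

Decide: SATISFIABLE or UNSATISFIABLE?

UNSATISFIABLE

x2 = True:
  propagation gives x5=False, x7=False, x9=True, x11=False; an empty clause results — contradiction.
x2 = False:
  propagation gives x5=False, x7=False, x9=True, x11=False; an empty clause results — contradiction.
Every branch closes, so no satisfying assignment exists.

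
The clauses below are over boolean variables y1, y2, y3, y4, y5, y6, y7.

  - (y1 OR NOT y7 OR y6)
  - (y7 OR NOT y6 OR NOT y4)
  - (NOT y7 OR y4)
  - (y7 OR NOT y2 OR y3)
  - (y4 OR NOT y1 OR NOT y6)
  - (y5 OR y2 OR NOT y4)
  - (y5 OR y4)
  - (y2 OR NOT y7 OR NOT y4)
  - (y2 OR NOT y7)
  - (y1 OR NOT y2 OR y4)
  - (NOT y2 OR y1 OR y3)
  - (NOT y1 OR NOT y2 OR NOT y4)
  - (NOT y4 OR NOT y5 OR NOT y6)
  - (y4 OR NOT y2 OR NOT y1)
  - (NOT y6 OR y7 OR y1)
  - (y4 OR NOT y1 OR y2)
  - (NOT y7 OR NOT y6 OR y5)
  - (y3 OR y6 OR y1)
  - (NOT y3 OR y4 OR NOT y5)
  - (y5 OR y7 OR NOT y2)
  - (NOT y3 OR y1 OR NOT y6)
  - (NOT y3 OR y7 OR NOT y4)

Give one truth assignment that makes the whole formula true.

y1=T, y2=F, y3=F, y4=T, y5=T, y6=F, y7=F

Check each clause:
  1. (y1 OR NOT y7 OR y6) — y1 is true.
  2. (NOT y4 OR y7 OR NOT y6) — NOT y6 is true.
  3. (y4 OR NOT y7) — NOT y7 is true.
  4. (y3 OR NOT y2 OR y7) — NOT y2 is true.
  5. (NOT y1 OR NOT y6 OR y4) — NOT y6 is true.
  6. (y2 OR y5 OR NOT y4) — y5 is true.
  7. (y5 OR y4) — y4 is true.
  8. (NOT y7 OR y2 OR NOT y4) — NOT y7 is true.
  9. (NOT y7 OR y2) — NOT y7 is true.
  10. (NOT y2 OR y1 OR y4) — y1 is true.
  11. (y3 OR NOT y2 OR y1) — y1 is true.
  12. (NOT y2 OR NOT y4 OR NOT y1) — NOT y2 is true.
  13. (NOT y4 OR NOT y5 OR NOT y6) — NOT y6 is true.
  14. (y4 OR NOT y2 OR NOT y1) — y4 is true.
  15. (y7 OR y1 OR NOT y6) — y1 is true.
  16. (NOT y1 OR y2 OR y4) — y4 is true.
  17. (NOT y6 OR NOT y7 OR y5) — NOT y7 is true.
  18. (y3 OR y6 OR y1) — y1 is true.
  19. (NOT y3 OR NOT y5 OR y4) — y4 is true.
  20. (y5 OR y7 OR NOT y2) — y5 is true.
  21. (NOT y3 OR NOT y6 OR y1) — y1 is true.
  22. (NOT y3 OR NOT y4 OR y7) — NOT y3 is true.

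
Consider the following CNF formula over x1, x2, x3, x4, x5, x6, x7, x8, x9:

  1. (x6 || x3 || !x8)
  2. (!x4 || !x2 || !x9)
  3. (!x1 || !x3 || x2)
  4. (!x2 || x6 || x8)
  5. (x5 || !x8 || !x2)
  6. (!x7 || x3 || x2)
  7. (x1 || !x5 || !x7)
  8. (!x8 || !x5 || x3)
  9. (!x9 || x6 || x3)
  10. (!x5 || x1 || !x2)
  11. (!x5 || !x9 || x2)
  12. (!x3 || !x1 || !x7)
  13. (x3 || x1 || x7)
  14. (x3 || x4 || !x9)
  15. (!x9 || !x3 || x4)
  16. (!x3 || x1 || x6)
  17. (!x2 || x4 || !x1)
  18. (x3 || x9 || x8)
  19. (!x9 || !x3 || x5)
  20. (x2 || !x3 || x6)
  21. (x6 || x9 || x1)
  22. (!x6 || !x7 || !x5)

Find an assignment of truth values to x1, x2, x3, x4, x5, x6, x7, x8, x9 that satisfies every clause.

x1 = F  x2 = F  x3 = T  x4 = F  x5 = T  x6 = T  x7 = F  x8 = T  x9 = F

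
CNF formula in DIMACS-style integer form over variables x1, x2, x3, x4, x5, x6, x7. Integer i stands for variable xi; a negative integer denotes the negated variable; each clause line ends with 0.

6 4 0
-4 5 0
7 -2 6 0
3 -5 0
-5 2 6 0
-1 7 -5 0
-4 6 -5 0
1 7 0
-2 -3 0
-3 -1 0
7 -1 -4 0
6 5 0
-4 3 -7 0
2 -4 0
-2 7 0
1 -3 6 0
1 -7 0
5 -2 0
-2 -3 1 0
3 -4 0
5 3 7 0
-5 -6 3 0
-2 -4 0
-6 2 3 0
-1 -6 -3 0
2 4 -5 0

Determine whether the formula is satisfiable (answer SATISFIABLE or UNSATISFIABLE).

UNSATISFIABLE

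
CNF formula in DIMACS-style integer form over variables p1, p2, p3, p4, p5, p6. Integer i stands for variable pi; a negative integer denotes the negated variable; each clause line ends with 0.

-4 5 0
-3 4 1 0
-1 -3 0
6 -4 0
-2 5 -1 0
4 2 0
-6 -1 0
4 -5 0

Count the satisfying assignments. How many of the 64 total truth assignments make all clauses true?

6

The models are:
  p1=F p2=F p3=F p4=T p5=T p6=T
  p1=F p2=F p3=T p4=T p5=T p6=T
  p1=F p2=T p3=F p4=F p5=F p6=F
  p1=F p2=T p3=F p4=F p5=F p6=T
  p1=F p2=T p3=F p4=T p5=T p6=T
  p1=F p2=T p3=T p4=T p5=T p6=T
Count: 6.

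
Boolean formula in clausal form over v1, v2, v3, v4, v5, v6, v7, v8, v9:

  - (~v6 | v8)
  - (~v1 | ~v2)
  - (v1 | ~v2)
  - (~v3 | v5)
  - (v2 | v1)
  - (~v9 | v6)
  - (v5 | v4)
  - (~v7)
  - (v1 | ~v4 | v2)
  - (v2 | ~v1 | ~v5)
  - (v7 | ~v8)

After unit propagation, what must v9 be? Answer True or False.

False

(~v7) is a unit clause: v7 = False.
(~v8 | v7) with v7 = False leaves only ~v8, so v8 = False.
In (v8 | ~v6), v8 is now false; ~v6 must hold, so v6 = False.
In (~v9 | v6), v6 is now false; ~v9 must hold, so v9 = False.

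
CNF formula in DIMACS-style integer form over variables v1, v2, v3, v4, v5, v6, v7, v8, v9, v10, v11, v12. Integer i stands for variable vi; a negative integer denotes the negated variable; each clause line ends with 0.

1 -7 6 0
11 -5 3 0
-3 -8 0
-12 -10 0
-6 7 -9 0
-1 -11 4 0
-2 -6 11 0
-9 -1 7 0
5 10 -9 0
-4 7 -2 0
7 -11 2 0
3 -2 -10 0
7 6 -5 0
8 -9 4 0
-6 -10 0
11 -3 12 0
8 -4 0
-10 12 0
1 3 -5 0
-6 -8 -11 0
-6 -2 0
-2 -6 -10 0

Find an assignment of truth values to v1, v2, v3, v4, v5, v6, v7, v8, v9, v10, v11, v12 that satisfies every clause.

v9 occurs only negated in the remaining clauses — set v9 = False.
Try v1 = False.
Try v2 = False.
Branch on v3: take v3 = True.
  then v8 is forced to False.
  then v4 is forced to False.
For the remaining variables, v5 = True, v6 = True, v7 = True, v10 = False, v11 = True, v12 = False works.
Every clause has at least one true literal under this assignment.

v1=F, v2=F, v3=T, v4=F, v5=T, v6=T, v7=T, v8=F, v9=F, v10=F, v11=T, v12=F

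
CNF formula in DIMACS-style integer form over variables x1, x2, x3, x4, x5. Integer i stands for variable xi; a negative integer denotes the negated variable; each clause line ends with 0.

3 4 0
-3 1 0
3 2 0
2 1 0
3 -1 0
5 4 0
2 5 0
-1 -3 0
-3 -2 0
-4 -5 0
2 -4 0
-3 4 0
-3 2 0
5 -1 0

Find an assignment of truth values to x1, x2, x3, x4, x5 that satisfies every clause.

x1=0, x2=1, x3=0, x4=1, x5=0

Check each clause:
  1. (x4 OR x3) — x4 is true.
  2. (NOT x3 OR x1) — NOT x3 is true.
  3. (x2 OR x3) — x2 is true.
  4. (x2 OR x1) — x2 is true.
  5. (x3 OR NOT x1) — NOT x1 is true.
  6. (x5 OR x4) — x4 is true.
  7. (x2 OR x5) — x2 is true.
  8. (NOT x3 OR NOT x1) — NOT x3 is true.
  9. (NOT x3 OR NOT x2) — NOT x3 is true.
  10. (NOT x5 OR NOT x4) — NOT x5 is true.
  11. (x2 OR NOT x4) — x2 is true.
  12. (NOT x3 OR x4) — x4 is true.
  13. (x2 OR NOT x3) — x2 is true.
  14. (x5 OR NOT x1) — NOT x1 is true.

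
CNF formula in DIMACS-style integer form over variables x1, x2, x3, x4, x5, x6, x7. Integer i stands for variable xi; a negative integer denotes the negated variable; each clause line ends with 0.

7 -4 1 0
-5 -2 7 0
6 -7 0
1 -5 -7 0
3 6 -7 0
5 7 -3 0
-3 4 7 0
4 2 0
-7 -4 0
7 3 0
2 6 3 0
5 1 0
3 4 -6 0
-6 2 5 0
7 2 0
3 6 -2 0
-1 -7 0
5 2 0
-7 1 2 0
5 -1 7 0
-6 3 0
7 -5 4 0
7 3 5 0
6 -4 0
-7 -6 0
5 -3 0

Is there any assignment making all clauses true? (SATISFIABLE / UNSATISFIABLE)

UNSATISFIABLE

x7 = True:
  propagation gives x6=True; an empty clause results — contradiction.
x7 = False:
  propagation gives x3=True, x5=True, x2=False; an empty clause results — contradiction.
Every branch closes, so no satisfying assignment exists.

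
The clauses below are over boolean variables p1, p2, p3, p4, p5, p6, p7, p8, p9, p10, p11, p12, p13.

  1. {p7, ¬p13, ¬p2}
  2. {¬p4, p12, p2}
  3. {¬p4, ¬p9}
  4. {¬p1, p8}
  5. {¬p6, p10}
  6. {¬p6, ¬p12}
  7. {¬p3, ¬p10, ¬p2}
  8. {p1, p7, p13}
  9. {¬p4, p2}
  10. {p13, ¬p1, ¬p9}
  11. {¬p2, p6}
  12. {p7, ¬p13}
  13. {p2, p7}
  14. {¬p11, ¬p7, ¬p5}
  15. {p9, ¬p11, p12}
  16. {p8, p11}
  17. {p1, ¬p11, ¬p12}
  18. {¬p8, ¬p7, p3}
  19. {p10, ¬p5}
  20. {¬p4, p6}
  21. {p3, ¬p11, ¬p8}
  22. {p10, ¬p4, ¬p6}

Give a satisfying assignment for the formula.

p4 occurs only negated in the remaining clauses — set p4 = False.
p5 occurs only negated in the remaining clauses — set p5 = False.
Branch on p1: take p1 = True.
  then p8 is forced to True.
The remaining clauses are satisfied by p2 = False, p3 = True, p6 = True, p7 = True, p9 = True, p10 = True, p11 = False, p12 = False, p13 = True.

p1=True, p2=False, p3=True, p4=False, p5=False, p6=True, p7=True, p8=True, p9=True, p10=True, p11=False, p12=False, p13=True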